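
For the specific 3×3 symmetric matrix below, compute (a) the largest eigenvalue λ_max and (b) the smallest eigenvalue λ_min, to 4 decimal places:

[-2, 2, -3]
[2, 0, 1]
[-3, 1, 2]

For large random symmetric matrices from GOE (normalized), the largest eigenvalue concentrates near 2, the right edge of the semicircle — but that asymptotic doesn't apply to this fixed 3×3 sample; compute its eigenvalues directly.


Since M is real symmetric, all three eigenvalues are real; they are the roots of det(λI − M) = λ³ − (tr M) λ² + s λ − det M, where s is the sum of the principal 2×2 minors.
tr M = -2 + 0 + 2 = 0.
s = ((-2)·0 − 2²) + ((-2)·2 − (-3)²) + (0·2 − 1²) = -4 + (-13) + (-1) = -18.
det M (expand along row 1) = (-2)·(-1) − 2·7 + (-3)·2 = -18.
Characteristic polynomial: λ³ − 18λ + 18 = 0.
Substitute λ = y + (tr M)/3 = y + 0.000000 to remove the quadratic term: y³ + p·y + q = 0 with p = s − (tr M)²/3 = -18.000000 and q = −2(tr M)³/27 + (tr M)·s/3 − det M = 18.000000.
Three real roots ⇒ use the trigonometric (Viète) form: r = 2√(−p/3) = 4.898979, φ = arccos(3q/(p·r)) = arccos(-0.612372) = 2.229854 rad.
y_k = r·cos(φ/3 − 2πk/3) for k = 0, 1, 2 gives y = 3.606872, 1.067601, -4.674473.
λ_k = y_k + 0.000000 gives λ = 3.6069, 1.0676, -4.6745 (check: the sum is 0.0000 = tr M).

Hence λ_max = 3.6069 and λ_min = -4.6745.


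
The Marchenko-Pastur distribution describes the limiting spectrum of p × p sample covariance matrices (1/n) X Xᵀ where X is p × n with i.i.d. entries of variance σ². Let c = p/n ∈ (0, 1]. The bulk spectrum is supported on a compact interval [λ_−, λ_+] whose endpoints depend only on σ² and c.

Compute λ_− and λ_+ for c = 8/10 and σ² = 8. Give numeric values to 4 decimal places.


c = 8/10 = 0.800000; √c = 0.894427.
λ_− = σ² (1 − √c)² = 8 · (1 − 0.894427)² = 8 · (0.105573)² = 0.089165.
λ_+ = σ² (1 + √c)² = 8 · (1 + 0.894427)² = 8 · (1.894427)² = 28.710835.

Rounded to 4 decimal places: λ_− ≈ 0.0892, λ_+ ≈ 28.7108.


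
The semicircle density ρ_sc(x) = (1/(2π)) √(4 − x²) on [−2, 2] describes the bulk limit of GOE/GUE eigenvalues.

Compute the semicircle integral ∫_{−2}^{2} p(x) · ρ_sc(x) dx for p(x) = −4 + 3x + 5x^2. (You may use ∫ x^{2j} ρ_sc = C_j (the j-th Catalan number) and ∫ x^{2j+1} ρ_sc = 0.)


Write p(x) = Σ a_i x^i, split into monomials and integrate each against ρ_sc separately.
Using ∫ x^{2j} ρ_sc = C_j = (1/(j+1)) C(2j, j) (Catalan numbers) and ∫ x^{2j+1} ρ_sc = 0 (odd monomials vanish by symmetry):
  i = 0 (even): a_0 · C_{0} = -4 · 1 = -4
  i = 1 (odd): ∫ x^1 ρ_sc = 0 (vanishes)
  i = 2 (even): a_2 · C_{1} = 5 · 1 = 5

Summing the contributions: ∫_{−2}^{2} p(x) ρ_sc(x) dx = (-4) + 5 = 1.


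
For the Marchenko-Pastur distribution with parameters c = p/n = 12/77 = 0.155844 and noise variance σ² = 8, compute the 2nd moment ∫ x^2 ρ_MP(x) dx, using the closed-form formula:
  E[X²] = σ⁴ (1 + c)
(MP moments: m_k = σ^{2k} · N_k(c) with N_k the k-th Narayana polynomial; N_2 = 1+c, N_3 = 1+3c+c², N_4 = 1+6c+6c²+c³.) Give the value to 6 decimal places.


E[X²] = σ⁴ (1 + c) (second MP moment). With σ² = 8 (so σ⁴ = 64) and c = 12/77 = 0.155844: E[X²] = 64 · (1 + 0.155844) = 64 · 1.155844.

So E[X^2] = 73.974026.


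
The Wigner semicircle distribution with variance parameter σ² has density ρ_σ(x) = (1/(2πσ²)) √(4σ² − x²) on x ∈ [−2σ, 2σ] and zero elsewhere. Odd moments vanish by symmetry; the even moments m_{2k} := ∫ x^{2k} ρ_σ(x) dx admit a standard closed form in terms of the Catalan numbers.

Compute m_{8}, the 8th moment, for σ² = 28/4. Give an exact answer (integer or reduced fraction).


By the scaled semicircle moment identity, m_{2k} = σ^{2k} · C_k with k = 4.
C_4 = (1/(k+1)) · C(2k, k) = (1/5) · C(8, 4) = (1/5) · 70 = 14.
σ^{2k} = (σ²)^k = (28/4)^4 = 2401.

Therefore m_{8} = σ^{8} · C_4 = 2401 · 14 = 33614.


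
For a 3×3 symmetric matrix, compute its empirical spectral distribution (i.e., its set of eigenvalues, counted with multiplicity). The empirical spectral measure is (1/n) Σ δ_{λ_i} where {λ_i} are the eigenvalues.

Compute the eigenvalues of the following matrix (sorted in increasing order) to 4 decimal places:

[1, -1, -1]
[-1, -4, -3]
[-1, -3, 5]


Since M is real symmetric, all three eigenvalues are real; they are the roots of det(λI − M) = λ³ − (tr M) λ² + s λ − det M, where s is the sum of the principal 2×2 minors.
tr M = 1 + (-4) + 5 = 2.
s = (1·(-4) − (-1)²) + (1·5 − (-1)²) + ((-4)·5 − (-3)²) = -5 + 4 + (-29) = -30.
det M (expand along row 1) = 1·(-29) − (-1)·(-8) + (-1)·(-1) = -36.
Characteristic polynomial: λ³ − 2λ² − 30λ + 36 = 0.
Substitute λ = y + (tr M)/3 = y + 0.666667 to remove the quadratic term: y³ + p·y + q = 0 with p = s − (tr M)²/3 = -31.333333 and q = −2(tr M)³/27 + (tr M)·s/3 − det M = 15.407407.
Three real roots ⇒ use the trigonometric (Viète) form: r = 2√(−p/3) = 6.463573, φ = arccos(3q/(p·r)) = arccos(-0.228229) = 1.801055 rad.
y_k = r·cos(φ/3 − 2πk/3) for k = 0, 1, 2 gives y = 5.333333, 0.495611, -5.828944.
λ_k = y_k + 0.666667 gives λ = 6.0000, 1.1623, -5.1623 (check: the sum is 2.0000 = tr M).

Eigenvalues sorted in increasing order: [-5.1623, 1.1623, 6.0000].


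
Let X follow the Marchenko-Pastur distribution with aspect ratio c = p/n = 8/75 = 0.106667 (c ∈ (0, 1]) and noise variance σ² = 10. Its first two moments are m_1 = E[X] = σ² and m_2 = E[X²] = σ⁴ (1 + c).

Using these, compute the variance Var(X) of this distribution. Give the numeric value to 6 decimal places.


m_1 = E[X] = σ² = 10, so m_1² = 100.
m_2 = E[X²] = σ⁴ (1 + c) = 100 · (1 + 0.106667) = 100 · 1.106667 = 110.666667.
(Note m_2 − m_1² simplifies to c · σ⁴ = 0.106667 · 100.)

Var(X) = m_2 − m_1² = 110.666667 − 100 = 10.666667.


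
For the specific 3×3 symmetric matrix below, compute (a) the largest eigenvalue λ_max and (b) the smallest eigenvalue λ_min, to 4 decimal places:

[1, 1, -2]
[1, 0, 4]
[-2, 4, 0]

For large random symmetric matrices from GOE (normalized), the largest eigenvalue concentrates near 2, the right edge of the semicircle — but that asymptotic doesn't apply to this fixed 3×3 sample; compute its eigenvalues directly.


Since M is real symmetric, all three eigenvalues are real; they are the roots of det(λI − M) = λ³ − (tr M) λ² + s λ − det M, where s is the sum of the principal 2×2 minors.
tr M = 1 + 0 + 0 = 1.
s = (1·0 − 1²) + (1·0 − (-2)²) + (0·0 − 4²) = -1 + (-4) + (-16) = -21.
det M (expand along row 1) = 1·(-16) − 1·8 + (-2)·4 = -32.
Characteristic polynomial: λ³ − λ² − 21λ + 32 = 0.
Substitute λ = y + (tr M)/3 = y + 0.333333 to remove the quadratic term: y³ + p·y + q = 0 with p = s − (tr M)²/3 = -21.333333 and q = −2(tr M)³/27 + (tr M)·s/3 − det M = 24.925926.
Three real roots ⇒ use the trigonometric (Viète) form: r = 2√(−p/3) = 5.333333, φ = arccos(3q/(p·r)) = arccos(-0.657227) = 2.287929 rad.
y_k = r·cos(φ/3 − 2πk/3) for k = 0, 1, 2 gives y = 3.856067, 1.262796, -5.118863.
λ_k = y_k + 0.333333 gives λ = 4.1894, 1.5961, -4.7855 (check: the sum is 1.0000 = tr M).

Hence λ_max = 4.1894 and λ_min = -4.7855.


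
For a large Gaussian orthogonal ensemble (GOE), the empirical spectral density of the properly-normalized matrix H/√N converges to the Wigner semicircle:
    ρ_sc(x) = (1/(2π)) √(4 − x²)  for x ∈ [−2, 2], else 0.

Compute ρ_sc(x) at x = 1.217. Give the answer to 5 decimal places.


ρ_sc(x) = (1/(2π)) √(4 − x²). With x = 1.217:
  4 − x² = 4 − (1.217)² = 4 − 1.481089 = 2.518911.
  √(4 − x²) = 1.587108.
  1/(2π) = 0.159155.
  ρ_sc(1.217) = 0.159155 · 1.587108 = 0.252596.

Rounded to 5 decimal places: ρ_sc(1.217) ≈ 0.25260.


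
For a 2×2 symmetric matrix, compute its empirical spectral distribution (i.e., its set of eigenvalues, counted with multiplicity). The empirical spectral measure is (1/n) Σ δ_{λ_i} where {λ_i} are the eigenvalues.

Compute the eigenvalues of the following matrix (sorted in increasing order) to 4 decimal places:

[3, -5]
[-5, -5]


Since M is real symmetric, both eigenvalues are real; they are the roots of det(λI − M) = λ² − (tr M) λ + det M.
tr M = 3 + (-5) = -2.
det M = 3·(-5) − (-5)² = -15 − 25 = -40.
Characteristic polynomial: λ² + 2λ − 40 = 0.
Discriminant Δ = (tr M)² − 4·det M = 4 − (-160) = 164; √Δ = 12.806248.
λ = (tr M ± √Δ)/2 = (-2 ± 12.806248)/2, giving (tr M − √Δ)/2 = -7.4031 and (tr M + √Δ)/2 = 5.4031.

Eigenvalues sorted in increasing order: [-7.4031, 5.4031].


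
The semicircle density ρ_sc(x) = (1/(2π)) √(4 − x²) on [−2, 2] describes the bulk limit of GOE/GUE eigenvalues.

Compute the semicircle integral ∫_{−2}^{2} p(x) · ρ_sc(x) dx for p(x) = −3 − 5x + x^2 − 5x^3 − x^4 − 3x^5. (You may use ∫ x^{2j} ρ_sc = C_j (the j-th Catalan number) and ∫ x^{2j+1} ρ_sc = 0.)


Write p(x) = Σ a_i x^i, split into monomials and integrate each against ρ_sc separately.
Using ∫ x^{2j} ρ_sc = C_j = (1/(j+1)) C(2j, j) (Catalan numbers) and ∫ x^{2j+1} ρ_sc = 0 (odd monomials vanish by symmetry):
  i = 0 (even): a_0 · C_{0} = -3 · 1 = -3
  i = 1 (odd): ∫ x^1 ρ_sc = 0 (vanishes)
  i = 2 (even): a_2 · C_{1} = 1 · 1 = 1
  i = 3 (odd): ∫ x^3 ρ_sc = 0 (vanishes)
  i = 4 (even): a_4 · C_{2} = -1 · 2 = -2
  i = 5 (odd): ∫ x^5 ρ_sc = 0 (vanishes)

Summing the contributions: ∫_{−2}^{2} p(x) ρ_sc(x) dx = (-3) + 1 + (-2) = -4.


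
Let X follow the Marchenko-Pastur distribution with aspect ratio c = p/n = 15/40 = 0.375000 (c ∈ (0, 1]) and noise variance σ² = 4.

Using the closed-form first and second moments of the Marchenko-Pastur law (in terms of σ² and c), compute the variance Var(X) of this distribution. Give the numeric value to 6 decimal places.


Recall the MP moments m_1 = E[X] = σ² and m_2 = E[X²] = σ⁴ (1 + c).
m_1 = E[X] = σ² = 4, so m_1² = 16.
m_2 = E[X²] = σ⁴ (1 + c) = 16 · (1 + 0.375000) = 16 · 1.375000 = 22.000000.
(Note m_2 − m_1² simplifies to c · σ⁴ = 0.375000 · 16.)

Var(X) = m_2 − m_1² = 22.000000 − 16 = 6.000000.


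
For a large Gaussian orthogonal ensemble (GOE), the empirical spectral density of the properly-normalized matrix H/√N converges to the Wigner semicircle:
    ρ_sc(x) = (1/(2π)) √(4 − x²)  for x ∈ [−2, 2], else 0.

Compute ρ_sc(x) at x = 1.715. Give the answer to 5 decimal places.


ρ_sc(x) = (1/(2π)) √(4 − x²). With x = 1.715:
  4 − x² = 4 − (1.715)² = 4 − 2.941225 = 1.058775.
  √(4 − x²) = 1.028968.
  1/(2π) = 0.159155.
  ρ_sc(1.715) = 0.159155 · 1.028968 = 0.163765.

Rounded to 5 decimal places: ρ_sc(1.715) ≈ 0.16377.


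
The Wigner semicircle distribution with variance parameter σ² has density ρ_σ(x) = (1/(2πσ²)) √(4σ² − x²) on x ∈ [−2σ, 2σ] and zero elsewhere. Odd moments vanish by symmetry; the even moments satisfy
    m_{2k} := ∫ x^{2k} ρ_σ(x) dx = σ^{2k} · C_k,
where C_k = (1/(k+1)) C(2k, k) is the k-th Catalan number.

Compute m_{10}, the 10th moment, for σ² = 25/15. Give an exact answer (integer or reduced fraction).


By the scaled semicircle moment identity, m_{2k} = σ^{2k} · C_k with k = 5.
C_5 = (1/(k+1)) · C(2k, k) = (1/6) · C(10, 5) = (1/6) · 252 = 42.
σ^{2k} = (σ²)^k = (25/15)^5 = 3125/243.

Therefore m_{10} = σ^{10} · C_5 = (3125/243) · 42 = 43750/81.


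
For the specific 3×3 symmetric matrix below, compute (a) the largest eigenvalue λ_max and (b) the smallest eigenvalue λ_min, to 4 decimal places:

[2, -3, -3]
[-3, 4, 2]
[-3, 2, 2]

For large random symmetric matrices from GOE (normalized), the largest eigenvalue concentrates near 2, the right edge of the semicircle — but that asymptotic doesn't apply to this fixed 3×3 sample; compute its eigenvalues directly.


Since M is real symmetric, all three eigenvalues are real; they are the roots of det(λI − M) = λ³ − (tr M) λ² + s λ − det M, where s is the sum of the principal 2×2 minors.
tr M = 2 + 4 + 2 = 8.
s = (2·4 − (-3)²) + (2·2 − (-3)²) + (4·2 − 2²) = -1 + (-5) + 4 = -2.
det M (expand along row 1) = 2·4 − (-3)·0 + (-3)·6 = -10.
Characteristic polynomial: λ³ − 8λ² − 2λ + 10 = 0.
Substitute λ = y + (tr M)/3 = y + 2.666667 to remove the quadratic term: y³ + p·y + q = 0 with p = s − (tr M)²/3 = -23.333333 and q = −2(tr M)³/27 + (tr M)·s/3 − det M = -33.259259.
Three real roots ⇒ use the trigonometric (Viète) form: r = 2√(−p/3) = 5.577734, φ = arccos(3q/(p·r)) = arccos(0.766654) = 0.697183 rad.
y_k = r·cos(φ/3 − 2πk/3) for k = 0, 1, 2 gives y = 5.427791, -1.601401, -3.826390.
λ_k = y_k + 2.666667 gives λ = 8.0945, 1.0653, -1.1597 (check: the sum is 8.0000 = tr M).

Hence λ_max = 8.0945 and λ_min = -1.1597.


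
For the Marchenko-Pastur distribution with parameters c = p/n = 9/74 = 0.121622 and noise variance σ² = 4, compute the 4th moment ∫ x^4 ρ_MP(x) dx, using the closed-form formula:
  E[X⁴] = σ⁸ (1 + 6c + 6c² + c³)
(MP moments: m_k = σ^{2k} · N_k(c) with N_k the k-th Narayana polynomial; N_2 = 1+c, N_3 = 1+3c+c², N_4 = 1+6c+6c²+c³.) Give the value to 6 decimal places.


E[X⁴] = σ⁸ (1 + 6c + 6c² + c³) (fourth MP moment). With σ² = 4 (so σ⁸ = 256) and c = 9/74 = 0.121622: E[X⁴] = 256 · (1 + 6·0.121622 + 6·(0.121622)² + (0.121622)³) = 256 · 1.820280.

So E[X^4] = 465.991590.


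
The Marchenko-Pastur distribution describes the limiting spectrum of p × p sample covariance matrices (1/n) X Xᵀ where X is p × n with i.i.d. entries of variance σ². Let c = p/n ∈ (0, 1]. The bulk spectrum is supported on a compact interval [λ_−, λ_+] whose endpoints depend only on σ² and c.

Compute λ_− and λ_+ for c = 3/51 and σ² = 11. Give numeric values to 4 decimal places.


c = 3/51 = 0.058824; √c = 0.242536.
λ_− = σ² (1 − √c)² = 11 · (1 − 0.242536)² = 11 · (0.757464)² = 6.311275.
λ_+ = σ² (1 + √c)² = 11 · (1 + 0.242536)² = 11 · (1.242536)² = 16.982843.

Rounded to 4 decimal places: λ_− ≈ 6.3113, λ_+ ≈ 16.9828.


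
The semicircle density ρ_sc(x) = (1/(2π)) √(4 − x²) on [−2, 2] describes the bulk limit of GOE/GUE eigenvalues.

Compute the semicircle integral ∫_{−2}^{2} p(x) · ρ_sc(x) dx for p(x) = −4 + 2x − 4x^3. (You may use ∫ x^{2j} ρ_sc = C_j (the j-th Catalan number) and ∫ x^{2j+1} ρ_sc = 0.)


Write p(x) = Σ a_i x^i, split into monomials and integrate each against ρ_sc separately.
Using ∫ x^{2j} ρ_sc = C_j = (1/(j+1)) C(2j, j) (Catalan numbers) and ∫ x^{2j+1} ρ_sc = 0 (odd monomials vanish by symmetry):
  i = 0 (even): a_0 · C_{0} = -4 · 1 = -4
  i = 1 (odd): ∫ x^1 ρ_sc = 0 (vanishes)
  i = 3 (odd): ∫ x^3 ρ_sc = 0 (vanishes)

Summing the contributions: ∫_{−2}^{2} p(x) ρ_sc(x) dx = -4.


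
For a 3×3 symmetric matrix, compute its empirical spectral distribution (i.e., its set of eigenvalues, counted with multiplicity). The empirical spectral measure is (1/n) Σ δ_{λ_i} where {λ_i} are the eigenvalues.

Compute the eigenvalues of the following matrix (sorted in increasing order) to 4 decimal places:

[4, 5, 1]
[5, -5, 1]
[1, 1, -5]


Since M is real symmetric, all three eigenvalues are real; they are the roots of det(λI − M) = λ³ − (tr M) λ² + s λ − det M, where s is the sum of the principal 2×2 minors.
tr M = 4 + (-5) + (-5) = -6.
s = (4·(-5) − 5²) + (4·(-5) − 1²) + ((-5)·(-5) − 1²) = -45 + (-21) + 24 = -42.
det M (expand along row 1) = 4·24 − 5·(-26) + 1·10 = 236.
Characteristic polynomial: λ³ + 6λ² − 42λ − 236 = 0.
Substitute λ = y + (tr M)/3 = y − 2.000000 to remove the quadratic term: y³ + p·y + q = 0 with p = s − (tr M)²/3 = -54.000000 and q = −2(tr M)³/27 + (tr M)·s/3 − det M = -136.000000.
Three real roots ⇒ use the trigonometric (Viète) form: r = 2√(−p/3) = 8.485281, φ = arccos(3q/(p·r)) = arccos(0.890431) = 0.472506 rad.
y_k = r·cos(φ/3 − 2πk/3) for k = 0, 1, 2 gives y = 8.380252, -3.037508, -5.342744.
λ_k = y_k − 2.000000 gives λ = 6.3803, -5.0375, -7.3427 (check: the sum is -6.0000 = tr M).

Eigenvalues sorted in increasing order: [-7.3427, -5.0375, 6.3803].


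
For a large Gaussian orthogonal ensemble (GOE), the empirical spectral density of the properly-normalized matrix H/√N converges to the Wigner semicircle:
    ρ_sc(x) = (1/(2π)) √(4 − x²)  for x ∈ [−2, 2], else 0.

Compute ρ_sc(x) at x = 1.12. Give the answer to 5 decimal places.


ρ_sc(x) = (1/(2π)) √(4 − x²). With x = 1.12:
  4 − x² = 4 − (1.12)² = 4 − 1.254400 = 2.745600.
  √(4 − x²) = 1.656985.
  1/(2π) = 0.159155.
  ρ_sc(1.12) = 0.159155 · 1.656985 = 0.263717.

Rounded to 5 decimal places: ρ_sc(1.12) ≈ 0.26372.


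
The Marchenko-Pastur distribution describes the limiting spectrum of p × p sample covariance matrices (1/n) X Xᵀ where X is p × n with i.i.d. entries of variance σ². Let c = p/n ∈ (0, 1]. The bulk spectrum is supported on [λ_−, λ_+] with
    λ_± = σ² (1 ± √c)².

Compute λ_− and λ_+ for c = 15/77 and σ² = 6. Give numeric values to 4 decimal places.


c = 15/77 = 0.194805; √c = 0.441367.
λ_− = σ² (1 − √c)² = 6 · (1 − 0.441367)² = 6 · (0.558633)² = 1.872422.
λ_+ = σ² (1 + √c)² = 6 · (1 + 0.441367)² = 6 · (1.441367)² = 12.465240.

Rounded to 4 decimal places: λ_− ≈ 1.8724, λ_+ ≈ 12.4652.


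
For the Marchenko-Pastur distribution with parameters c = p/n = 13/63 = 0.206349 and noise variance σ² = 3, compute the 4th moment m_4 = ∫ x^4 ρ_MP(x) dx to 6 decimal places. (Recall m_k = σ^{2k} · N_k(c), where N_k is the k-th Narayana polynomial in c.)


E[X⁴] = σ⁸ (1 + 6c + 6c² + c³) (fourth MP moment). With σ² = 3 (so σ⁸ = 81) and c = 13/63 = 0.206349: E[X⁴] = 81 · (1 + 6·0.206349 + 6·(0.206349)² + (0.206349)³) = 81 · 2.502362.

So E[X^4] = 202.691286.


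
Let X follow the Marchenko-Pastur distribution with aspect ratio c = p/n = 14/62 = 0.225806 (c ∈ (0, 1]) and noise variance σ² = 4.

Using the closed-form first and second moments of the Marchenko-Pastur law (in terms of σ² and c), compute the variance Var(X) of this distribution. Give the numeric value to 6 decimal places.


Recall the MP moments m_1 = E[X] = σ² and m_2 = E[X²] = σ⁴ (1 + c).
m_1 = E[X] = σ² = 4, so m_1² = 16.
m_2 = E[X²] = σ⁴ (1 + c) = 16 · (1 + 0.225806) = 16 · 1.225806 = 19.612903.
(Note m_2 − m_1² simplifies to c · σ⁴ = 0.225806 · 16.)

Var(X) = m_2 − m_1² = 19.612903 − 16 = 3.612903.


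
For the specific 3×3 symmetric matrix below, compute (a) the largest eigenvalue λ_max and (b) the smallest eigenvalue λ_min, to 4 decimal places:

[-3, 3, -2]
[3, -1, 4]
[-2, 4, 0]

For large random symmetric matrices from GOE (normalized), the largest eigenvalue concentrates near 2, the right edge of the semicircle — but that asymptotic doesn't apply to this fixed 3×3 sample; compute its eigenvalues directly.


Since M is real symmetric, all three eigenvalues are real; they are the roots of det(λI − M) = λ³ − (tr M) λ² + s λ − det M, where s is the sum of the principal 2×2 minors.
tr M = -3 + (-1) + 0 = -4.
s = ((-3)·(-1) − 3²) + ((-3)·0 − (-2)²) + ((-1)·0 − 4²) = -6 + (-4) + (-16) = -26.
det M (expand along row 1) = (-3)·(-16) − 3·8 + (-2)·10 = 4.
Characteristic polynomial: λ³ + 4λ² − 26λ − 4 = 0.
Substitute λ = y + (tr M)/3 = y − 1.333333 to remove the quadratic term: y³ + p·y + q = 0 with p = s − (tr M)²/3 = -31.333333 and q = −2(tr M)³/27 + (tr M)·s/3 − det M = 35.407407.
Three real roots ⇒ use the trigonometric (Viète) form: r = 2√(−p/3) = 6.463573, φ = arccos(3q/(p·r)) = arccos(-0.524489) = 2.122911 rad.
y_k = r·cos(φ/3 − 2πk/3) for k = 0, 1, 2 gives y = 4.911670, 1.182840, -6.094510.
λ_k = y_k − 1.333333 gives λ = 3.5783, -0.1505, -7.4278 (check: the sum is -4.0000 = tr M).

Hence λ_max = 3.5783 and λ_min = -7.4278.


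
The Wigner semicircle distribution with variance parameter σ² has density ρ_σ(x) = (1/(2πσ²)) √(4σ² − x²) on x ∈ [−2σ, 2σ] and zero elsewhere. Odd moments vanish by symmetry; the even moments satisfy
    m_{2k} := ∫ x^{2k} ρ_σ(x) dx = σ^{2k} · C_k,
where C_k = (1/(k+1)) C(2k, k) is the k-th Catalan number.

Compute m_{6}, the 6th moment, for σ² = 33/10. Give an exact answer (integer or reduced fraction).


By the scaled semicircle moment identity, m_{2k} = σ^{2k} · C_k with k = 3.
C_3 = (1/(k+1)) · C(2k, k) = (1/4) · C(6, 3) = (1/4) · 20 = 5.
σ^{2k} = (σ²)^k = (33/10)^3 = 35937/1000.

Therefore m_{6} = σ^{6} · C_3 = (35937/1000) · 5 = 35937/200.


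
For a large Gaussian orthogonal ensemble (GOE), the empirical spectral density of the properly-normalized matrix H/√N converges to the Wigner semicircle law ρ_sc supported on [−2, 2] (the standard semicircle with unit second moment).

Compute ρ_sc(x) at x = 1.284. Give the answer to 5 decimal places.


ρ_sc(x) = (1/(2π)) √(4 − x²). With x = 1.284:
  4 − x² = 4 − (1.284)² = 4 − 1.648656 = 2.351344.
  √(4 − x²) = 1.533409.
  1/(2π) = 0.159155.
  ρ_sc(1.284) = 0.159155 · 1.533409 = 0.244050.

Rounded to 5 decimal places: ρ_sc(1.284) ≈ 0.24405.


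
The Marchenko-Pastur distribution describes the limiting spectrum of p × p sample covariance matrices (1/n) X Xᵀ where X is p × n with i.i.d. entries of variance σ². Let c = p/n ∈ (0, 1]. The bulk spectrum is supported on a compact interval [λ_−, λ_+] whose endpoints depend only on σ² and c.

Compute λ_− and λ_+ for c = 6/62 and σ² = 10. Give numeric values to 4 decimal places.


c = 6/62 = 0.096774; √c = 0.311086.
λ_− = σ² (1 − √c)² = 10 · (1 − 0.311086)² = 10 · (0.688914)² = 4.746032.
λ_+ = σ² (1 + √c)² = 10 · (1 + 0.311086)² = 10 · (1.311086)² = 17.189452.

Rounded to 4 decimal places: λ_− ≈ 4.7460, λ_+ ≈ 17.1895.


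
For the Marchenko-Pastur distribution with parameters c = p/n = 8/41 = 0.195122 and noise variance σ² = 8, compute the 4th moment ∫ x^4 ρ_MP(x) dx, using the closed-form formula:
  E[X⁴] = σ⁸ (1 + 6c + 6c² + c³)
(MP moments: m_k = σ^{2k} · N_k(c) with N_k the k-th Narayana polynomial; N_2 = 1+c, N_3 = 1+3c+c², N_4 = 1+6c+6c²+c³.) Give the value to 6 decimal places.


E[X⁴] = σ⁸ (1 + 6c + 6c² + c³) (fourth MP moment). With σ² = 8 (so σ⁸ = 4096) and c = 8/41 = 0.195122: E[X⁴] = 4096 · (1 + 6·0.195122 + 6·(0.195122)² + (0.195122)³) = 4096 · 2.406596.

So E[X^4] = 9857.417043.


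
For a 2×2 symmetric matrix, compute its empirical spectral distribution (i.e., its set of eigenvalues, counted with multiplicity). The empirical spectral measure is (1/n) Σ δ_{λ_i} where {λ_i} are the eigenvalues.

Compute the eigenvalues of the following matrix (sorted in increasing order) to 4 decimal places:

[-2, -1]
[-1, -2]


Since M is real symmetric, both eigenvalues are real; they are the roots of det(λI − M) = λ² − (tr M) λ + det M.
tr M = -2 + (-2) = -4.
det M = (-2)·(-2) − (-1)² = 4 − 1 = 3.
Characteristic polynomial: λ² + 4λ + 3 = 0.
Discriminant Δ = (tr M)² − 4·det M = 16 − 12 = 4; √Δ = 2.000000.
λ = (tr M ± √Δ)/2 = (-4 ± 2.000000)/2, giving (tr M − √Δ)/2 = -3.0000 and (tr M + √Δ)/2 = -1.0000.

Eigenvalues sorted in increasing order: [-3.0000, -1.0000].


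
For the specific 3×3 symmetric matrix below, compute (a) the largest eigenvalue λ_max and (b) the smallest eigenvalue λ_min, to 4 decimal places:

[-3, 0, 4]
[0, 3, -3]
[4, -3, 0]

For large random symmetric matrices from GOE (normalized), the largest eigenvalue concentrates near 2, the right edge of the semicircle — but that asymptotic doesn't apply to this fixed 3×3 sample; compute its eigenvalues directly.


Since M is real symmetric, all three eigenvalues are real; they are the roots of det(λI − M) = λ³ − (tr M) λ² + s λ − det M, where s is the sum of the principal 2×2 minors.
tr M = -3 + 3 + 0 = 0.
s = ((-3)·3 − 0²) + ((-3)·0 − 4²) + (3·0 − (-3)²) = -9 + (-16) + (-9) = -34.
det M (expand along row 1) = (-3)·(-9) − 0·12 + 4·(-12) = -21.
Characteristic polynomial: λ³ − 34λ + 21 = 0.
Substitute λ = y + (tr M)/3 = y + 0.000000 to remove the quadratic term: y³ + p·y + q = 0 with p = s − (tr M)²/3 = -34.000000 and q = −2(tr M)³/27 + (tr M)·s/3 − det M = 21.000000.
Three real roots ⇒ use the trigonometric (Viète) form: r = 2√(−p/3) = 6.733003, φ = arccos(3q/(p·r)) = arccos(-0.275203) = 1.849597 rad.
y_k = r·cos(φ/3 − 2πk/3) for k = 0, 1, 2 gives y = 5.493379, 0.624822, -6.118201.
λ_k = y_k + 0.000000 gives λ = 5.4934, 0.6248, -6.1182 (check: the sum is 0.0000 = tr M).

Hence λ_max = 5.4934 and λ_min = -6.1182.


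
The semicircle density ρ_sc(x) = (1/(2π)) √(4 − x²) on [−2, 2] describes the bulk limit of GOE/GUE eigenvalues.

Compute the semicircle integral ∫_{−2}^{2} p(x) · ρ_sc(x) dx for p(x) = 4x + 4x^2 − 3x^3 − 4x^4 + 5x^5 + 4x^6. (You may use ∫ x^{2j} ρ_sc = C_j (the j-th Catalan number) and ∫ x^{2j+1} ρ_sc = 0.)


Write p(x) = Σ a_i x^i, split into monomials and integrate each against ρ_sc separately.
Using ∫ x^{2j} ρ_sc = C_j = (1/(j+1)) C(2j, j) (Catalan numbers) and ∫ x^{2j+1} ρ_sc = 0 (odd monomials vanish by symmetry):
  i = 1 (odd): ∫ x^1 ρ_sc = 0 (vanishes)
  i = 2 (even): a_2 · C_{1} = 4 · 1 = 4
  i = 3 (odd): ∫ x^3 ρ_sc = 0 (vanishes)
  i = 4 (even): a_4 · C_{2} = -4 · 2 = -8
  i = 5 (odd): ∫ x^5 ρ_sc = 0 (vanishes)
  i = 6 (even): a_6 · C_{3} = 4 · 5 = 20

Summing the contributions: ∫_{−2}^{2} p(x) ρ_sc(x) dx = 4 + (-8) + 20 = 16.


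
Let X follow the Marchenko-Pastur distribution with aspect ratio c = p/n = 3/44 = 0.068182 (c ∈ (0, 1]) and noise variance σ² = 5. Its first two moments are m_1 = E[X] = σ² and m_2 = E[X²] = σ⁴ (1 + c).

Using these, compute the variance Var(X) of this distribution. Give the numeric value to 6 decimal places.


m_1 = E[X] = σ² = 5, so m_1² = 25.
m_2 = E[X²] = σ⁴ (1 + c) = 25 · (1 + 0.068182) = 25 · 1.068182 = 26.704545.
(Note m_2 − m_1² simplifies to c · σ⁴ = 0.068182 · 25.)

Var(X) = m_2 − m_1² = 26.704545 − 25 = 1.704545.


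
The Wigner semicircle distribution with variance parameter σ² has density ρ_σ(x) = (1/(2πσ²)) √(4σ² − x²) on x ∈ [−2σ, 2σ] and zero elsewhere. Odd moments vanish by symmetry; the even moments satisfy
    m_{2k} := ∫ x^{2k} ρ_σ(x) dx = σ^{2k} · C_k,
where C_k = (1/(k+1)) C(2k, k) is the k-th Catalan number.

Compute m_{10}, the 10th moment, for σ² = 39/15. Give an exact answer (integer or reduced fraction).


By the scaled semicircle moment identity, m_{2k} = σ^{2k} · C_k with k = 5.
C_5 = (1/(k+1)) · C(2k, k) = (1/6) · C(10, 5) = (1/6) · 252 = 42.
σ^{2k} = (σ²)^k = (39/15)^5 = 371293/3125.

Therefore m_{10} = σ^{10} · C_5 = (371293/3125) · 42 = 15594306/3125.


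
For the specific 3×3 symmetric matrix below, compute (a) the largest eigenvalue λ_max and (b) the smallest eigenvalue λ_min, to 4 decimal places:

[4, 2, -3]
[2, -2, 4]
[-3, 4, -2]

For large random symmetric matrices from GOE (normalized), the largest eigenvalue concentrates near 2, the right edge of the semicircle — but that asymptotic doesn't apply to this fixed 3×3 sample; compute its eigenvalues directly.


Since M is real symmetric, all three eigenvalues are real; they are the roots of det(λI − M) = λ³ − (tr M) λ² + s λ − det M, where s is the sum of the principal 2×2 minors.
tr M = 4 + (-2) + (-2) = 0.
s = (4·(-2) − 2²) + (4·(-2) − (-3)²) + ((-2)·(-2) − 4²) = -12 + (-17) + (-12) = -41.
det M (expand along row 1) = 4·(-12) − 2·8 + (-3)·2 = -70.
Characteristic polynomial: λ³ − 41λ + 70 = 0.
Substitute λ = y + (tr M)/3 = y + 0.000000 to remove the quadratic term: y³ + p·y + q = 0 with p = s − (tr M)²/3 = -41.000000 and q = −2(tr M)³/27 + (tr M)·s/3 − det M = 70.000000.
Three real roots ⇒ use the trigonometric (Viète) form: r = 2√(−p/3) = 7.393691, φ = arccos(3q/(p·r)) = arccos(-0.692746) = 2.336086 rad.
y_k = r·cos(φ/3 − 2πk/3) for k = 0, 1, 2 gives y = 5.263054, 1.865716, -7.128770.
λ_k = y_k + 0.000000 gives λ = 5.2631, 1.8657, -7.1288 (check: the sum is 0.0000 = tr M).

Hence λ_max = 5.2631 and λ_min = -7.1288.


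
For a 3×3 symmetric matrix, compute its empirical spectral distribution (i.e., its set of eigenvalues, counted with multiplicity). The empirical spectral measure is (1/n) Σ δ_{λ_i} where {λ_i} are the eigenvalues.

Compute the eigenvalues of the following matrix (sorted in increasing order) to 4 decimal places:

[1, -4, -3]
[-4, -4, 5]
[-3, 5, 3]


Since M is real symmetric, all three eigenvalues are real; they are the roots of det(λI − M) = λ³ − (tr M) λ² + s λ − det M, where s is the sum of the principal 2×2 minors.
tr M = 1 + (-4) + 3 = 0.
s = (1·(-4) − (-4)²) + (1·3 − (-3)²) + ((-4)·3 − 5²) = -20 + (-6) + (-37) = -63.
det M (expand along row 1) = 1·(-37) − (-4)·3 + (-3)·(-32) = 71.
Characteristic polynomial: λ³ − 63λ − 71 = 0.
Substitute λ = y + (tr M)/3 = y + 0.000000 to remove the quadratic term: y³ + p·y + q = 0 with p = s − (tr M)²/3 = -63.000000 and q = −2(tr M)³/27 + (tr M)·s/3 − det M = -71.000000.
Three real roots ⇒ use the trigonometric (Viète) form: r = 2√(−p/3) = 9.165151, φ = arccos(3q/(p·r)) = arccos(0.368892) = 1.192980 rad.
y_k = r·cos(φ/3 − 2πk/3) for k = 0, 1, 2 gives y = 8.449993, -1.151201, -7.298792.
λ_k = y_k + 0.000000 gives λ = 8.4500, -1.1512, -7.2988 (check: the sum is 0.0000 = tr M).

Eigenvalues sorted in increasing order: [-7.2988, -1.1512, 8.4500].


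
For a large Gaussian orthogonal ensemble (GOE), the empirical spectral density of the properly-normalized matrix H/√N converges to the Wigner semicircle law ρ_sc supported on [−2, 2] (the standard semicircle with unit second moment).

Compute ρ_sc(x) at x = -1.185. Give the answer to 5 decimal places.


ρ_sc(x) = (1/(2π)) √(4 − x²). With x = -1.185:
  4 − x² = 4 − (-1.185)² = 4 − 1.404225 = 2.595775.
  √(4 − x²) = 1.611141.
  1/(2π) = 0.159155.
  ρ_sc(-1.185) = 0.159155 · 1.611141 = 0.256421.

Rounded to 5 decimal places: ρ_sc(-1.185) ≈ 0.25642.


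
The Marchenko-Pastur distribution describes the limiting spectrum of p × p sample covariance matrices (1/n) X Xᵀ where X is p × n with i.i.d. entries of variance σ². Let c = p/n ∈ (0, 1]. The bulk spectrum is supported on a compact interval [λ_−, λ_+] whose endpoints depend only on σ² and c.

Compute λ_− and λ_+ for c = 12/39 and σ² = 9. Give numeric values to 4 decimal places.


c = 12/39 = 0.307692; √c = 0.554700.
λ_− = σ² (1 − √c)² = 9 · (1 − 0.554700)² = 9 · (0.445300)² = 1.784627.
λ_+ = σ² (1 + √c)² = 9 · (1 + 0.554700)² = 9 · (1.554700)² = 21.753834.

Rounded to 4 decimal places: λ_− ≈ 1.7846, λ_+ ≈ 21.7538.


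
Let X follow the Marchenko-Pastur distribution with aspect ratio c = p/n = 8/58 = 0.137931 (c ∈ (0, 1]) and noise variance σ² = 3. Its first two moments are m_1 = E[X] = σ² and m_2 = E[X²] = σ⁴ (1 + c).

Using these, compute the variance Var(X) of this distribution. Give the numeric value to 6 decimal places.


m_1 = E[X] = σ² = 3, so m_1² = 9.
m_2 = E[X²] = σ⁴ (1 + c) = 9 · (1 + 0.137931) = 9 · 1.137931 = 10.241379.
(Note m_2 − m_1² simplifies to c · σ⁴ = 0.137931 · 9.)

Var(X) = m_2 − m_1² = 10.241379 − 9 = 1.241379.


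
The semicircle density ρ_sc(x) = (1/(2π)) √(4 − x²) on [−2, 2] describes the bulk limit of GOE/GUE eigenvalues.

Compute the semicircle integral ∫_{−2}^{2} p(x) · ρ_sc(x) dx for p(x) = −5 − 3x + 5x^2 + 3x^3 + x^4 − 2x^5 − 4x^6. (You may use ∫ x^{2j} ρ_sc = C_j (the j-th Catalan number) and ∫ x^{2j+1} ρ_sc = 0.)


Write p(x) = Σ a_i x^i, split into monomials and integrate each against ρ_sc separately.
Using ∫ x^{2j} ρ_sc = C_j = (1/(j+1)) C(2j, j) (Catalan numbers) and ∫ x^{2j+1} ρ_sc = 0 (odd monomials vanish by symmetry):
  i = 0 (even): a_0 · C_{0} = -5 · 1 = -5
  i = 1 (odd): ∫ x^1 ρ_sc = 0 (vanishes)
  i = 2 (even): a_2 · C_{1} = 5 · 1 = 5
  i = 3 (odd): ∫ x^3 ρ_sc = 0 (vanishes)
  i = 4 (even): a_4 · C_{2} = 1 · 2 = 2
  i = 5 (odd): ∫ x^5 ρ_sc = 0 (vanishes)
  i = 6 (even): a_6 · C_{3} = -4 · 5 = -20

Summing the contributions: ∫_{−2}^{2} p(x) ρ_sc(x) dx = (-5) + 5 + 2 + (-20) = -18.


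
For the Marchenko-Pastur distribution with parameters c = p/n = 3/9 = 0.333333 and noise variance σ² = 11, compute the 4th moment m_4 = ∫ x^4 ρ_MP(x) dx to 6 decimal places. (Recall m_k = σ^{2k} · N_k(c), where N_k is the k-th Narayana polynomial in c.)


E[X⁴] = σ⁸ (1 + 6c + 6c² + c³) (fourth MP moment). With σ² = 11 (so σ⁸ = 14641) and c = 3/9 = 0.333333: E[X⁴] = 14641 · (1 + 6·0.333333 + 6·(0.333333)² + (0.333333)³) = 14641 · 3.703704.

So E[X^4] = 54225.925926.


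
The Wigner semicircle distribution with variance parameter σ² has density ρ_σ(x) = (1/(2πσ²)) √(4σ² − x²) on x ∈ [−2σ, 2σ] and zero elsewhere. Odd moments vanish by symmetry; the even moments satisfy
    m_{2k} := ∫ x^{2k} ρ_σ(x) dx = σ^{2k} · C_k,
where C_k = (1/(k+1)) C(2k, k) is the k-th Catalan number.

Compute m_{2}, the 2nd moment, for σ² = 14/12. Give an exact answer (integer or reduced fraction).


By the scaled semicircle moment identity, m_{2k} = σ^{2k} · C_k with k = 1.
C_1 = (1/(k+1)) · C(2k, k) = (1/2) · C(2, 1) = (1/2) · 2 = 1.
σ^{2k} = (σ²)^k = (14/12)^1 = 7/6.

Therefore m_{2} = σ^{2} · C_1 = (7/6) · 1 = 7/6.


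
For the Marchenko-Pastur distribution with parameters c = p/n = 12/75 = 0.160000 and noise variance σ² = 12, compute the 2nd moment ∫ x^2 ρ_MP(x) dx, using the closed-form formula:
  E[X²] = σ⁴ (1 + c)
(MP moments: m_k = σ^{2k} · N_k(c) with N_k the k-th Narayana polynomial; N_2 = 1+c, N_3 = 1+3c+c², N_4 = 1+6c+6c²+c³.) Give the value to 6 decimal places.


E[X²] = σ⁴ (1 + c) (second MP moment). With σ² = 12 (so σ⁴ = 144) and c = 12/75 = 0.160000: E[X²] = 144 · (1 + 0.160000) = 144 · 1.160000.

So E[X^2] = 167.040000.


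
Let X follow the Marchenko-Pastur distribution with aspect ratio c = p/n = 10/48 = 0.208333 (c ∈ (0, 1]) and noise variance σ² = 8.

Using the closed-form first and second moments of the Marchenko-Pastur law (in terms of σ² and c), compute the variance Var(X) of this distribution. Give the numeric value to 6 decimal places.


Recall the MP moments m_1 = E[X] = σ² and m_2 = E[X²] = σ⁴ (1 + c).
m_1 = E[X] = σ² = 8, so m_1² = 64.
m_2 = E[X²] = σ⁴ (1 + c) = 64 · (1 + 0.208333) = 64 · 1.208333 = 77.333333.
(Note m_2 − m_1² simplifies to c · σ⁴ = 0.208333 · 64.)

Var(X) = m_2 − m_1² = 77.333333 − 64 = 13.333333.


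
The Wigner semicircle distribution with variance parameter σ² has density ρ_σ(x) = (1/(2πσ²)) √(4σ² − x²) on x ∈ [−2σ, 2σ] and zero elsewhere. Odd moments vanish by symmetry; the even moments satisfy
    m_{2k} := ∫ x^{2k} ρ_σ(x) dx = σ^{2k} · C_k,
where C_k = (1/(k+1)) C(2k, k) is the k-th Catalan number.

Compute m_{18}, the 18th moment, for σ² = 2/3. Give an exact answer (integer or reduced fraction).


By the scaled semicircle moment identity, m_{2k} = σ^{2k} · C_k with k = 9.
C_9 = (1/(k+1)) · C(2k, k) = (1/10) · C(18, 9) = (1/10) · 48620 = 4862.
σ^{2k} = (σ²)^k = (2/3)^9 = 512/19683.

Therefore m_{18} = σ^{18} · C_9 = (512/19683) · 4862 = 2489344/19683.


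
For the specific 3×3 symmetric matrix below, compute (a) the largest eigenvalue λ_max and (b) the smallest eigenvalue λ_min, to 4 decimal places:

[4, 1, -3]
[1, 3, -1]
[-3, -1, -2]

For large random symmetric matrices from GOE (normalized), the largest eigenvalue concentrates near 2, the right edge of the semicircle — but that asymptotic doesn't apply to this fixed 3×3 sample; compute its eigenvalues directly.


Since M is real symmetric, all three eigenvalues are real; they are the roots of det(λI − M) = λ³ − (tr M) λ² + s λ − det M, where s is the sum of the principal 2×2 minors.
tr M = 4 + 3 + (-2) = 5.
s = (4·3 − 1²) + (4·(-2) − (-3)²) + (3·(-2) − (-1)²) = 11 + (-17) + (-7) = -13.
det M (expand along row 1) = 4·(-7) − 1·(-5) + (-3)·8 = -47.
Characteristic polynomial: λ³ − 5λ² − 13λ + 47 = 0.
Substitute λ = y + (tr M)/3 = y + 1.666667 to remove the quadratic term: y³ + p·y + q = 0 with p = s − (tr M)²/3 = -21.333333 and q = −2(tr M)³/27 + (tr M)·s/3 − det M = 16.074074.
Three real roots ⇒ use the trigonometric (Viète) form: r = 2√(−p/3) = 5.333333, φ = arccos(3q/(p·r)) = arccos(-0.423828) = 2.008464 rad.
y_k = r·cos(φ/3 − 2πk/3) for k = 0, 1, 2 gives y = 4.182077, 0.775319, -4.957396.
λ_k = y_k + 1.666667 gives λ = 5.8487, 2.4420, -3.2907 (check: the sum is 5.0000 = tr M).

Hence λ_max = 5.8487 and λ_min = -3.2907.


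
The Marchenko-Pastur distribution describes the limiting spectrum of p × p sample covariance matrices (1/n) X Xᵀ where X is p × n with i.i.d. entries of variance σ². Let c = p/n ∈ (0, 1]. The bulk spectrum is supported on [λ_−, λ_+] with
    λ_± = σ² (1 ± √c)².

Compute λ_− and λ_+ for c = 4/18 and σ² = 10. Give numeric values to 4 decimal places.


c = 4/18 = 0.222222; √c = 0.471405.
λ_− = σ² (1 − √c)² = 10 · (1 − 0.471405)² = 10 · (0.528595)² = 2.794132.
λ_+ = σ² (1 + √c)² = 10 · (1 + 0.471405)² = 10 · (1.471405)² = 21.650313.

Rounded to 4 decimal places: λ_− ≈ 2.7941, λ_+ ≈ 21.6503.


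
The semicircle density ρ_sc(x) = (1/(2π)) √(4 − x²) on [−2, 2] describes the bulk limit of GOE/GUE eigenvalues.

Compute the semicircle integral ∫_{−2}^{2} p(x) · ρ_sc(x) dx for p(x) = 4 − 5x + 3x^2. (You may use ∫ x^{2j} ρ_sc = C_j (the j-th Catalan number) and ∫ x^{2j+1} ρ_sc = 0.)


Write p(x) = Σ a_i x^i, split into monomials and integrate each against ρ_sc separately.
Using ∫ x^{2j} ρ_sc = C_j = (1/(j+1)) C(2j, j) (Catalan numbers) and ∫ x^{2j+1} ρ_sc = 0 (odd monomials vanish by symmetry):
  i = 0 (even): a_0 · C_{0} = 4 · 1 = 4
  i = 1 (odd): ∫ x^1 ρ_sc = 0 (vanishes)
  i = 2 (even): a_2 · C_{1} = 3 · 1 = 3

Summing the contributions: ∫_{−2}^{2} p(x) ρ_sc(x) dx = 4 + 3 = 7.


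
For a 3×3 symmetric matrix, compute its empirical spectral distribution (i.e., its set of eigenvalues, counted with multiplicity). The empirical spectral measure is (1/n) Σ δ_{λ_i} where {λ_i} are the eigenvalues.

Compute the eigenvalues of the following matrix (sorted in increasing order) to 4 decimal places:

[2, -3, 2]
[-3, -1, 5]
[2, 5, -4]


Since M is real symmetric, all three eigenvalues are real; they are the roots of det(λI − M) = λ³ − (tr M) λ² + s λ − det M, where s is the sum of the principal 2×2 minors.
tr M = 2 + (-1) + (-4) = -3.
s = (2·(-1) − (-3)²) + (2·(-4) − 2²) + ((-1)·(-4) − 5²) = -11 + (-12) + (-21) = -44.
det M (expand along row 1) = 2·(-21) − (-3)·2 + 2·(-13) = -62.
Characteristic polynomial: λ³ + 3λ² − 44λ + 62 = 0.
Substitute λ = y + (tr M)/3 = y − 1.000000 to remove the quadratic term: y³ + p·y + q = 0 with p = s − (tr M)²/3 = -47.000000 and q = −2(tr M)³/27 + (tr M)·s/3 − det M = 108.000000.
Three real roots ⇒ use the trigonometric (Viète) form: r = 2√(−p/3) = 7.916228, φ = arccos(3q/(p·r)) = arccos(-0.870821) = 2.627666 rad.
y_k = r·cos(φ/3 − 2πk/3) for k = 0, 1, 2 gives y = 5.068876, 2.731479, -7.800354.
λ_k = y_k − 1.000000 gives λ = 4.0689, 1.7315, -8.8004 (check: the sum is -3.0000 = tr M).

Eigenvalues sorted in increasing order: [-8.8004, 1.7315, 4.0689].


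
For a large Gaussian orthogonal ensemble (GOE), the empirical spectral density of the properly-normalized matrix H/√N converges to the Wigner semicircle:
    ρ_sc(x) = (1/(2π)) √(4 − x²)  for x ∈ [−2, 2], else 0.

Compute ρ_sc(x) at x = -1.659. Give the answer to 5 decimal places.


ρ_sc(x) = (1/(2π)) √(4 − x²). With x = -1.659:
  4 − x² = 4 − (-1.659)² = 4 − 2.752281 = 1.247719.
  √(4 − x²) = 1.117013.
  1/(2π) = 0.159155.
  ρ_sc(-1.659) = 0.159155 · 1.117013 = 0.177778.

Rounded to 5 decimal places: ρ_sc(-1.659) ≈ 0.17778.
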